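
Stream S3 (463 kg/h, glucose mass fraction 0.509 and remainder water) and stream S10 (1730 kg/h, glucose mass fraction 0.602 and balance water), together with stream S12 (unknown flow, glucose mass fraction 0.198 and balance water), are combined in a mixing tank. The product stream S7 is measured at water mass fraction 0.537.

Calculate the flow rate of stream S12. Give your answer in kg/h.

987.8 kg/h

Let S12 be the unknown flow. Total out = 2193 + S12.
water balance: 915.87 + 0.802·S12 = 0.537·(2193 + S12)
(0.802 − 0.537)·S12 = 0.537×2193 − 915.87 = 261.77
S12 = 261.77 / 0.265 = 987.8 kg/h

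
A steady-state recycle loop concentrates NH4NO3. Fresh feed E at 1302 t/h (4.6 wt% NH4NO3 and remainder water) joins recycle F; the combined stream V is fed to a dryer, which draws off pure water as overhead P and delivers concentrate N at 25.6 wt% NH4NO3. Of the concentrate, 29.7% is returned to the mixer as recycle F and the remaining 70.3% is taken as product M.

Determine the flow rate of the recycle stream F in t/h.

98.84 t/h

Overall NH4NO3 balance (none leaves overhead): NH4NO3 in fresh feed = NH4NO3 in product, i.e. 1302×0.046 = (1−0.297)·N·0.256.
N = 59.892/(0.256×0.703) = 332.79 t/h.
Recycle F = 0.297×332.79 = 98.839 t/h.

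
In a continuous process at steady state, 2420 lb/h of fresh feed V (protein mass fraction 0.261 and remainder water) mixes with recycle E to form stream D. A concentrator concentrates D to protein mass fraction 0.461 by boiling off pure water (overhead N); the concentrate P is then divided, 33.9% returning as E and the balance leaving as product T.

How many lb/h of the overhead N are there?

Overall protein balance (none leaves overhead): protein in fresh feed = protein in product, i.e. 2420×0.261 = (1−0.339)·P·0.461.
P = 631.62/(0.461×0.661) = 2072.8 lb/h.
Recycle E = 0.339×2072.8 = 702.67 lb/h.
Combined feed D = 2420 + 702.67 = 3122.7 lb/h.
Overhead N = D − P = 3122.7 − 2072.8 = 1049.9 lb/h.

1050 lb/h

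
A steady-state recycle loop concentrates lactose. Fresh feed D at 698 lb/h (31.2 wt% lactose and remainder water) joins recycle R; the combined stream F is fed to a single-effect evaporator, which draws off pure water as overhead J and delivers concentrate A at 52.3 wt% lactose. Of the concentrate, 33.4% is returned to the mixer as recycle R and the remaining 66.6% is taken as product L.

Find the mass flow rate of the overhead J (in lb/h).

Overall lactose balance (none leaves overhead): lactose in fresh feed = lactose in product, i.e. 698×0.312 = (1−0.334)·A·0.523.
A = 217.78/(0.523×0.666) = 625.22 lb/h.
Recycle R = 0.334×625.22 = 208.82 lb/h.
Combined feed F = 698 + 208.82 = 906.82 lb/h.
Overhead J = F − A = 906.82 − 625.22 = 281.6 lb/h.

281.6 lb/h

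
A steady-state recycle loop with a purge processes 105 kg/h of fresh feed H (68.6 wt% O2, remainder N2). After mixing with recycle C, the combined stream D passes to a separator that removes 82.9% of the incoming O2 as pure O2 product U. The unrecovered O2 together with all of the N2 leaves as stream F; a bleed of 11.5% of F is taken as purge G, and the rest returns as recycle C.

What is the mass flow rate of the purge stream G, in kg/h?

N2 enters only via H and leaves only via the purge: 105×0.314 = 0.115×(N2 in F), and the separator passes all N2, so N2 in D = N2 in F = 286.7 kg/h.
O2 in D: m_A = 105×0.686 + (1−0.115)·(1−0.829)·m_A, so m_A = 72.03/0.8487 = 84.874 kg/h.
F = (1−0.829)×84.874 + 286.7 = 301.21 kg/h.
Purge G = 0.115×301.21 = 34.639 kg/h.

34.64 kg/h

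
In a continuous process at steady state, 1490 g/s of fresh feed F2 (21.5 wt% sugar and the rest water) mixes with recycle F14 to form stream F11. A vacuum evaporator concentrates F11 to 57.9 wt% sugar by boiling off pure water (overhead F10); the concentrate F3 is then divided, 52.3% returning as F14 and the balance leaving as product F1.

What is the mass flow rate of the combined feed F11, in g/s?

2097 g/s

Overall sugar balance (none leaves overhead): sugar in fresh feed = sugar in product, i.e. 1490×0.215 = (1−0.523)·F3·0.579.
F3 = 320.35/(0.579×0.477) = 1159.9 g/s.
Recycle F14 = 0.523×1159.9 = 606.64 g/s.
Combined feed F11 = 1490 + 606.64 = 2096.6 g/s.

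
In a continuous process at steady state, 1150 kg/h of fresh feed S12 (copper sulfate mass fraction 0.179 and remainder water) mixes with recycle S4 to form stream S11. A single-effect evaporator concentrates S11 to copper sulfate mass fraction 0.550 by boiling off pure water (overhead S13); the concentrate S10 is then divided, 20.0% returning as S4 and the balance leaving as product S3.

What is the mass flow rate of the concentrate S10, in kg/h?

467.8 kg/h

Overall copper sulfate balance (none leaves overhead): copper sulfate in fresh feed = copper sulfate in product, i.e. 1150×0.179 = (1−0.200)·S10·0.550.
S10 = 205.85/(0.550×0.800) = 467.84 kg/h.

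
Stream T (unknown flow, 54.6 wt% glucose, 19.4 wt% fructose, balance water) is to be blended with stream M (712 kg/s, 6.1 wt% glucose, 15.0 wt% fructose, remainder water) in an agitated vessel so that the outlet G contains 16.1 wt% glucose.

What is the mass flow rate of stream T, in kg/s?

Let T be the unknown flow. Total out = 712 + T.
glucose balance: 43.432 + 0.546·T = 0.161·(712 + T)
(0.546 − 0.161)·T = 0.161×712 − 43.432 = 71.2
T = 71.2 / 0.385 = 184.94 kg/s

184.9 kg/s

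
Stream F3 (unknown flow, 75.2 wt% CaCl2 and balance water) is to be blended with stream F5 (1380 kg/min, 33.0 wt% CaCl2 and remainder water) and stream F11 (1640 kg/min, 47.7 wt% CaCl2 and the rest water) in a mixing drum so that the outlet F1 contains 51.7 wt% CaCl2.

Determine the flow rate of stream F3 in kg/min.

Let F3 be the unknown flow. Total out = 3020 + F3.
CaCl2 balance: 1237.7 + 0.752·F3 = 0.517·(3020 + F3)
(0.752 − 0.517)·F3 = 0.517×3020 − 1237.7 = 323.66
F3 = 323.66 / 0.235 = 1377.3 kg/min

1377 kg/min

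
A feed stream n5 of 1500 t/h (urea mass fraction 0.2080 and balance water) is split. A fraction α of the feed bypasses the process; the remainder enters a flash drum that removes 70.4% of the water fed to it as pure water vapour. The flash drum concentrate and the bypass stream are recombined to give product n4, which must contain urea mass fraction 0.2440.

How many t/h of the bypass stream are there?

All 1500×0.208 = 312 t/h of urea reaches n4, so n4 = 312/0.244 = 1278.7 t/h and vapour = 221.31 t/h.
The evaporator receives (1−α)·1500 of feed at 0.792 water and removes 0.704 of that water:
0.704×0.792×(1−α)×1500 = 221.31
(1−α) = 221.31/836.35 = 0.2646;  α = 0.7354.
Bypass flow = 0.7354×1500 = 1103.1 t/h.

1103 t/h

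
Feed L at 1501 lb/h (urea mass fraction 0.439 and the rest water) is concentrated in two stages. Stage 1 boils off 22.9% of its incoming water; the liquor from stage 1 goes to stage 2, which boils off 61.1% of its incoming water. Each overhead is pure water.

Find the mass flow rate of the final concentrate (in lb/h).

water in feed = 1501×0.561 = 842.06 lb/h.
After stage 1: water left = (1−0.229)×842.06 = 649.23; stream total = 1308.2 lb/h.
After stage 2: water left = (1−0.611)×649.23 = 252.55; final concentrate = 911.49 lb/h.

911.5 lb/h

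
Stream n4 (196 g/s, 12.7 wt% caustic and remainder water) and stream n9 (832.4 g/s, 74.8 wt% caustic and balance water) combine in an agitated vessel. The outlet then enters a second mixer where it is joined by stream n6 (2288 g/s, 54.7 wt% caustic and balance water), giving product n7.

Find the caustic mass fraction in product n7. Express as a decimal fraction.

0.573

Overall, product flow = 3316.4 g/s.
caustic in = 196×0.127 + 832.4×0.748 + 2288×0.547 = 1899.1 g/s.
caustic fraction in n7 = 0.573.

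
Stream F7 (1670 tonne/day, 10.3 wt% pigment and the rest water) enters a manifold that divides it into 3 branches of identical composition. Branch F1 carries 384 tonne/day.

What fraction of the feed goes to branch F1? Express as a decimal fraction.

0.230

Fraction to F1 = 384/1670 = 0.2299.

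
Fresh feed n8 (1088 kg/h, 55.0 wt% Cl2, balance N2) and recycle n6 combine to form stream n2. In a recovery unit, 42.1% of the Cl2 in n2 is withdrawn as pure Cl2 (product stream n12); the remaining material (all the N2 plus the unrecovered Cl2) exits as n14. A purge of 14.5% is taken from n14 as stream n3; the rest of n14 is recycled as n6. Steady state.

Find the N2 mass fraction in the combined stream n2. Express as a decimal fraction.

0.740

N2 enters only via n8 and leaves only via the purge: 1088×0.450 = 0.145×(N2 in n14), and the recovery unit passes all N2, so N2 in n2 = N2 in n14 = 3376.6 kg/h.
Cl2 in n2: m_A = 1088×0.550 + (1−0.145)·(1−0.421)·m_A, so m_A = 598.4/0.5050 = 1185.1 kg/h.
n2 = 1185.1 + 3376.6 = 4561.6 kg/h.
N2 fraction in n2 = 3376.6/4561.6 = 0.740.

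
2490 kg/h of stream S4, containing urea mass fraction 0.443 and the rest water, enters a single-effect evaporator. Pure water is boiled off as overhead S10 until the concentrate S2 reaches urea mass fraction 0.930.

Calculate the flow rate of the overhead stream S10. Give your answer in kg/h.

1304 kg/h

urea is conserved: 2490×0.443 = 1103.1 kg/h all reports to the concentrate.
Concentrate = 1103.1/(target fraction) = 1186.1 kg/h.
Overhead = 2490 − 1186.1 = 1303.9 kg/h.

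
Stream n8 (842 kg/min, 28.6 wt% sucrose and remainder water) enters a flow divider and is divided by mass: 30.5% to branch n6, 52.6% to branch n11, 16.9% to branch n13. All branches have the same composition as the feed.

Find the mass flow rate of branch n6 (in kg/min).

256.8 kg/min

Branch n6 flow = 0.305×842 = 256.81 kg/min.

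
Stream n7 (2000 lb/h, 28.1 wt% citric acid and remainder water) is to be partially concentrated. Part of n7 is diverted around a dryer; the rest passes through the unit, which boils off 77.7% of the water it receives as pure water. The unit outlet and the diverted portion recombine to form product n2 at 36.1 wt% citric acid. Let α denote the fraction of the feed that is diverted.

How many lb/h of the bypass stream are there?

1207 lb/h

All 2000×0.281 = 562 lb/h of citric acid reaches n2, so n2 = 562/0.361 = 1556.8 lb/h and vapour = 443.21 lb/h.
The evaporator receives (1−α)·2000 of feed at 0.719 water and removes 0.777 of that water:
0.777×0.719×(1−α)×2000 = 443.21
(1−α) = 443.21/1117.3 = 0.3967;  α = 0.6033.
Bypass flow = 0.6033×2000 = 1206.7 lb/h.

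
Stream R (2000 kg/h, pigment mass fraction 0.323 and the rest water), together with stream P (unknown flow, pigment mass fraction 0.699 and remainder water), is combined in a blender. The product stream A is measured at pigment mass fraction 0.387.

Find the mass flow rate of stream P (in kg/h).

Let P be the unknown flow. Total out = 2000 + P.
pigment balance: 646 + 0.699·P = 0.387·(2000 + P)
(0.699 − 0.387)·P = 0.387×2000 − 646 = 128
P = 128 / 0.312 = 410.26 kg/h

410.3 kg/h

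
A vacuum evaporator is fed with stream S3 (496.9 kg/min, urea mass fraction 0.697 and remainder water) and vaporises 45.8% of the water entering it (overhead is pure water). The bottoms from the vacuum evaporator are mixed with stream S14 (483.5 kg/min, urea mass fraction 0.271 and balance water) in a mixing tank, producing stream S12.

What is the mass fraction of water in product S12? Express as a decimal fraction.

Vapour removed = 0.458×0.303×496.9 = 68.957 kg/min; concentrate = 427.94 kg/min.
water reaching the mixer = 81.604 (from concentrate) + 483.5×0.729 = 434.08 kg/min.
Product flow = 427.94 + 483.5 = 911.44 kg/min; water fraction = 0.476.

0.476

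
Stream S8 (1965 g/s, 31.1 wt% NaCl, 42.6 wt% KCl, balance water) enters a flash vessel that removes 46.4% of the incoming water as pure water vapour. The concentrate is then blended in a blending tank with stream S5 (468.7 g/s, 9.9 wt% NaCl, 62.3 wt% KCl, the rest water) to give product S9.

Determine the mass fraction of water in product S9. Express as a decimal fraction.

Vapour removed = 0.464×0.263×1965 = 239.79 g/s; concentrate = 1725.2 g/s.
water reaching the mixer = 277 (from concentrate) + 468.7×0.278 = 407.3 g/s.
Product flow = 1725.2 + 468.7 = 2193.9 g/s; water fraction = 0.1857.

0.1857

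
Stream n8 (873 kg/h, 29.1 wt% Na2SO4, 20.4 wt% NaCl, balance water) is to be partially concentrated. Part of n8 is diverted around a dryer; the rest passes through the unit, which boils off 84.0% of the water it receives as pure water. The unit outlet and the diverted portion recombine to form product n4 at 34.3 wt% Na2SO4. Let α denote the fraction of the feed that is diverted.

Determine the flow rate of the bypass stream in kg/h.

All 873×0.291 = 254.04 kg/h of Na2SO4 reaches n4, so n4 = 254.04/0.343 = 740.65 kg/h and vapour = 132.35 kg/h.
The evaporator receives (1−α)·873 of feed at 0.505 water and removes 0.840 of that water:
0.840×0.505×(1−α)×873 = 132.35
(1−α) = 132.35/370.33 = 0.3574;  α = 0.6426.
Bypass flow = 0.6426×873 = 561 kg/h.

561 kg/h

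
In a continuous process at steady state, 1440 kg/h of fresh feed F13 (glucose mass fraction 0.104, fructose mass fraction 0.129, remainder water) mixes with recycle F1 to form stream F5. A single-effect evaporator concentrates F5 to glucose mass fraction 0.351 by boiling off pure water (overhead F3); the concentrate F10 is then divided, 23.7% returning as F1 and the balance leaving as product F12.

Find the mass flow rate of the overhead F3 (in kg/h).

Overall glucose balance (none leaves overhead): glucose in fresh feed = glucose in product, i.e. 1440×0.104 = (1−0.237)·F10·0.351.
F10 = 149.76/(0.351×0.763) = 559.2 kg/h.
Recycle F1 = 0.237×559.2 = 132.53 kg/h.
Combined feed F5 = 1440 + 132.53 = 1572.5 kg/h.
Overhead F3 = F5 − F10 = 1572.5 − 559.2 = 1013.3 kg/h.

1013 kg/h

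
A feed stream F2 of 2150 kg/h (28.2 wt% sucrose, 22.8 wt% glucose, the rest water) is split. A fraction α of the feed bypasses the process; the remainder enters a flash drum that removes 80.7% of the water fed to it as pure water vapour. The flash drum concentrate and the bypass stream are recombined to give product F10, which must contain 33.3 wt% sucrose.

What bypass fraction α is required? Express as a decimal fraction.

0.613

All 2150×0.282 = 606.3 kg/h of sucrose reaches F10, so F10 = 606.3/0.333 = 1820.7 kg/h and vapour = 329.28 kg/h.
The evaporator receives (1−α)·2150 of feed at 0.490 water and removes 0.807 of that water:
0.807×0.490×(1−α)×2150 = 329.28
(1−α) = 329.28/850.17 = 0.3873;  α = 0.6127.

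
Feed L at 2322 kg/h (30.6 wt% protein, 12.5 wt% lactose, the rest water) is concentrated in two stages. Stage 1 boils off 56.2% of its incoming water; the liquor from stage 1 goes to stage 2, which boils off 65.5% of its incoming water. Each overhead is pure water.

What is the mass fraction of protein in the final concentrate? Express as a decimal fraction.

0.592

water in feed = 2322×0.569 = 1321.2 kg/h.
After stage 1: water left = (1−0.562)×1321.2 = 578.69; stream total = 1579.5 kg/h.
After stage 2: water left = (1−0.655)×578.69 = 199.65; final concentrate = 1200.4 kg/h.
protein fraction = 710.53/1200.4 = 0.592.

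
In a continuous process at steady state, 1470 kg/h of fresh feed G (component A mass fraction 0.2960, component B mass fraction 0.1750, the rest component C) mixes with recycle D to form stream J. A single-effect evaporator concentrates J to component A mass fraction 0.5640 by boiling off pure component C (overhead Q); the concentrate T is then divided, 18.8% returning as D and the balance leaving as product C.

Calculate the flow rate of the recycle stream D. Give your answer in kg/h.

Overall component A balance (none leaves overhead): component A in fresh feed = component A in product, i.e. 1470×0.296 = (1−0.188)·T·0.564.
T = 435.12/(0.564×0.812) = 950.11 kg/h.
Recycle D = 0.188×950.11 = 178.62 kg/h.

178.6 kg/h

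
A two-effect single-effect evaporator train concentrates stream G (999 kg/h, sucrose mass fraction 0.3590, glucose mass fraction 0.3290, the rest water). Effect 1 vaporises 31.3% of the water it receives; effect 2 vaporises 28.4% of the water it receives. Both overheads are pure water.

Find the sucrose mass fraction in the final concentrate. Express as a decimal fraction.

water in feed = 999×0.312 = 311.69 kg/h.
After stage 1: water left = (1−0.313)×311.69 = 214.13; stream total = 901.44 kg/h.
After stage 2: water left = (1−0.284)×214.13 = 153.32; final concentrate = 840.63 kg/h.
sucrose fraction = 358.64/840.63 = 0.4266.

0.4266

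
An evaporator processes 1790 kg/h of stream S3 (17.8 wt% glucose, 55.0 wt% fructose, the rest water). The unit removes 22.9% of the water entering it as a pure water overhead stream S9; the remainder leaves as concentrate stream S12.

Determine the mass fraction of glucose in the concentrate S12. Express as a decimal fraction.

0.1898

glucose is not removed: 1790×0.178 = 318.62 kg/h of glucose enters S12.
water entering = 1790×0.272 = 486.88 kg/h; overhead removed = 0.229×486.88 = 111.5 kg/h.
Concentrate = 1790 − 111.5 = 1678.5 kg/h.
Mass fraction = 318.62/1678.5 = 0.1898.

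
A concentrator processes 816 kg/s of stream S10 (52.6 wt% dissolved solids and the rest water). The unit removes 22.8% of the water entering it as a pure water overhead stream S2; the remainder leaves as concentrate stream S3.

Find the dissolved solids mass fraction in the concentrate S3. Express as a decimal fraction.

0.590

dissolved solids is not removed: 816×0.526 = 429.22 kg/s of dissolved solids enters S3.
water entering = 816×0.474 = 386.78 kg/s; overhead removed = 0.228×386.78 = 88.187 kg/s.
Concentrate = 816 − 88.187 = 727.81 kg/s.
Mass fraction = 429.22/727.81 = 0.590.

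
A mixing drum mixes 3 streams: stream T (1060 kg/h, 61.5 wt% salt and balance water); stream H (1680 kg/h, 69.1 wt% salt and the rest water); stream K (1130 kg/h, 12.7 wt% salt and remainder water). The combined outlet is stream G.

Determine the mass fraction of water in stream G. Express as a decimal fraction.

0.494

Total flow out = 1060 + 1680 + 1130 = 3870 kg/h.
water in = 1060×0.385 + 1680×0.309 + 1130×0.873 = 1913.7 kg/h.
water mass fraction in G = 1913.7/3870 = 0.494.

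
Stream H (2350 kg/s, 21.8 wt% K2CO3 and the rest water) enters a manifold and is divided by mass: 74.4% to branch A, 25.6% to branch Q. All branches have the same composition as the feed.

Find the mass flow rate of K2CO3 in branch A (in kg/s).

Branch A total = 0.744×2350 = 1748.4 kg/s.
K2CO3 in A = 0.218×1748.4 = 381.15 kg/s.

381.2 kg/s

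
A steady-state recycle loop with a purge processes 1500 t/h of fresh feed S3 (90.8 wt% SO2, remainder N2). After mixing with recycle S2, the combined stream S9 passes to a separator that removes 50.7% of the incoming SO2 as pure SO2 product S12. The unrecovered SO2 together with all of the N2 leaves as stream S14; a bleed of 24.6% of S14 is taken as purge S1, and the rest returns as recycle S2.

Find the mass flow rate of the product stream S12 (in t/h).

SO2 in S9: m_A = 1500×0.908 + (1−0.246)·(1−0.507)·m_A, so m_A = 1362/0.6283 = 2167.8 t/h.
Product S12 = 0.507×2167.8 = 1099.1 t/h.

1099 t/h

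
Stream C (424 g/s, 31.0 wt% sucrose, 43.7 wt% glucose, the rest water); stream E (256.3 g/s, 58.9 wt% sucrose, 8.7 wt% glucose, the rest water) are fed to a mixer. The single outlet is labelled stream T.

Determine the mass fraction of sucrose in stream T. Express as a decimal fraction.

0.4151

Total flow out = 424 + 256.3 = 680.3 g/s.
sucrose in = 424×0.310 + 256.3×0.589 = 282.4 g/s.
sucrose mass fraction in T = 282.4/680.3 = 0.4151.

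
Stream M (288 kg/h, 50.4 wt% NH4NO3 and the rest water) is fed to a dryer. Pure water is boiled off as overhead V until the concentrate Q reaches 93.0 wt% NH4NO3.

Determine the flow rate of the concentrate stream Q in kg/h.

156.1 kg/h

NH4NO3 is conserved: 288×0.504 = 145.15 kg/h all reports to the concentrate.
Concentrate = 145.15/(target fraction) = 156.08 kg/h.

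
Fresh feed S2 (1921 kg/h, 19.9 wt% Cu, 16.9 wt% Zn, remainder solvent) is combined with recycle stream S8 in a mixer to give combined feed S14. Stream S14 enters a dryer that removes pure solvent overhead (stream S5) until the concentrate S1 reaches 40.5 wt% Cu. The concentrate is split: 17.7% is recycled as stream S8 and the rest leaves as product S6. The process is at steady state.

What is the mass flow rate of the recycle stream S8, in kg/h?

203 kg/h

Overall Cu balance (none leaves overhead): Cu in fresh feed = Cu in product, i.e. 1921×0.199 = (1−0.177)·S1·0.405.
S1 = 382.28/(0.405×0.823) = 1146.9 kg/h.
Recycle S8 = 0.177×1146.9 = 203 kg/h.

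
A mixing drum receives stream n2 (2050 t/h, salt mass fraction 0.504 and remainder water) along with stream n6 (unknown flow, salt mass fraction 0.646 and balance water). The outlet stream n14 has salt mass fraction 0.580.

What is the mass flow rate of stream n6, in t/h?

2361 t/h

Let n6 be the unknown flow. Total out = 2050 + n6.
salt balance: 1033.2 + 0.646·n6 = 0.580·(2050 + n6)
(0.646 − 0.580)·n6 = 0.580×2050 − 1033.2 = 155.8
n6 = 155.8 / 0.066 = 2360.6 t/h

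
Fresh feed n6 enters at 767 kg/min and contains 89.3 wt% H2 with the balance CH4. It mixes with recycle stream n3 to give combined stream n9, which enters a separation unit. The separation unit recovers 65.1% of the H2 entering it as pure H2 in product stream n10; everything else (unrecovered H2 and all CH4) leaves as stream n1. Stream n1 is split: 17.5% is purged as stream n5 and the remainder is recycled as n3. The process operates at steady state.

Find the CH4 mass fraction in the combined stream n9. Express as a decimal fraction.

CH4 enters only via n6 and leaves only via the purge: 767×0.107 = 0.175×(CH4 in n1), and the separation unit passes all CH4, so CH4 in n9 = CH4 in n1 = 468.97 kg/min.
H2 in n9: m_A = 767×0.893 + (1−0.175)·(1−0.651)·m_A, so m_A = 684.93/0.7121 = 961.88 kg/min.
n9 = 961.88 + 468.97 = 1430.8 kg/min.
CH4 fraction in n9 = 468.97/1430.8 = 0.3278.

0.3278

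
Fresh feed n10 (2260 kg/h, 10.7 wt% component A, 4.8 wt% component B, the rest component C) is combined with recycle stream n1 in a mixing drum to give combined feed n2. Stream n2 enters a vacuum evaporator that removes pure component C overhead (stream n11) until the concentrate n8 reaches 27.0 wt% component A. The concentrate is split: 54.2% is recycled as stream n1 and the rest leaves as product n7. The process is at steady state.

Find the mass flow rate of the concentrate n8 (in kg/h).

Overall component A balance (none leaves overhead): component A in fresh feed = component A in product, i.e. 2260×0.107 = (1−0.542)·n8·0.270.
n8 = 241.82/(0.270×0.458) = 1955.5 kg/h.

1956 kg/h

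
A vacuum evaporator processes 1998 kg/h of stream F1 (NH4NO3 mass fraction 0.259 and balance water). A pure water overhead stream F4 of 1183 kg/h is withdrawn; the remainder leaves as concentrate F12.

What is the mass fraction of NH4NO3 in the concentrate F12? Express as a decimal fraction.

NH4NO3 is not removed: 1998×0.259 = 517.48 kg/h of NH4NO3 enters F12.
Concentrate = 1998 − 1183 = 815 kg/h.
Mass fraction = 517.48/815 = 0.635.

0.635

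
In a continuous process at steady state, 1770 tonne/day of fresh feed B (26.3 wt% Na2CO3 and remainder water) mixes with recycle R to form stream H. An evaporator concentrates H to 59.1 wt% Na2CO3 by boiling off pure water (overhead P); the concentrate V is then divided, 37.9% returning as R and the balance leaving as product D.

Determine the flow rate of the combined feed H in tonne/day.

Overall Na2CO3 balance (none leaves overhead): Na2CO3 in fresh feed = Na2CO3 in product, i.e. 1770×0.263 = (1−0.379)·V·0.591.
V = 465.51/(0.591×0.621) = 1268.4 tonne/day.
Recycle R = 0.379×1268.4 = 480.72 tonne/day.
Combined feed H = 1770 + 480.72 = 2250.7 tonne/day.

2251 tonne/day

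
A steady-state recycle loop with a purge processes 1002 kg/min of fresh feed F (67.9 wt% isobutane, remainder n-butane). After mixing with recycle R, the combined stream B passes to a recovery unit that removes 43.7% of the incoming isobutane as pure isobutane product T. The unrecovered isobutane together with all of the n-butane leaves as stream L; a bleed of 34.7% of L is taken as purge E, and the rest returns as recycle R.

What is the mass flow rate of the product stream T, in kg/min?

470.2 kg/min

isobutane in B: m_A = 1002×0.679 + (1−0.347)·(1−0.437)·m_A, so m_A = 680.36/0.6324 = 1075.9 kg/min.
Product T = 0.437×1075.9 = 470.17 kg/min.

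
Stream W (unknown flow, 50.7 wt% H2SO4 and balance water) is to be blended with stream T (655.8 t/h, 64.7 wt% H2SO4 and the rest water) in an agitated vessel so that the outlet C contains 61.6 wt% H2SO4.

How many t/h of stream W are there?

186.5 t/h

Let W be the unknown flow. Total out = 655.8 + W.
H2SO4 balance: 424.3 + 0.507·W = 0.616·(655.8 + W)
(0.507 − 0.616)·W = 0.616×655.8 − 424.3 = -20.33
W = -20.33 / -0.109 = 186.51 t/h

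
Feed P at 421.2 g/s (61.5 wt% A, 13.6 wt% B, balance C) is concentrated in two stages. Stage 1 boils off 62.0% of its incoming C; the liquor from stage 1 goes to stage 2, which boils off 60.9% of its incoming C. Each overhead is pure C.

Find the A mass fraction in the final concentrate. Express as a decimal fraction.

C in feed = 421.2×0.249 = 104.88 g/s.
After stage 1: C left = (1−0.620)×104.88 = 39.854; stream total = 356.18 g/s.
After stage 2: C left = (1−0.609)×39.854 = 15.583; final concentrate = 331.9 g/s.
A fraction = 259.04/331.9 = 0.780.

0.780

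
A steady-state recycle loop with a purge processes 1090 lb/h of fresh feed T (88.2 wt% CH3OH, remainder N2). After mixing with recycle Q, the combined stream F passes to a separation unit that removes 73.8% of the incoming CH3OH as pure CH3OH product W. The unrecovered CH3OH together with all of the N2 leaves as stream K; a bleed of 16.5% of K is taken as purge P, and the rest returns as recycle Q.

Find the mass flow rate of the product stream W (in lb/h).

908.2 lb/h

CH3OH in F: m_A = 1090×0.882 + (1−0.165)·(1−0.738)·m_A, so m_A = 961.38/0.7812 = 1230.6 lb/h.
Product W = 0.738×1230.6 = 908.18 lb/h.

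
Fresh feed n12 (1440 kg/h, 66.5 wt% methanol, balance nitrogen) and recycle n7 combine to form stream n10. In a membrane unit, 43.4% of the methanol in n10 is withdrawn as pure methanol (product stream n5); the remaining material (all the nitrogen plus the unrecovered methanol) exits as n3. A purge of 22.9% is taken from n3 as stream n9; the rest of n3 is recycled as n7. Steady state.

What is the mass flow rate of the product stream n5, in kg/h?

methanol in n10: m_A = 1440×0.665 + (1−0.229)·(1−0.434)·m_A, so m_A = 957.6/0.5636 = 1699 kg/h.
Product n5 = 0.434×1699 = 737.38 kg/h.

737.4 kg/h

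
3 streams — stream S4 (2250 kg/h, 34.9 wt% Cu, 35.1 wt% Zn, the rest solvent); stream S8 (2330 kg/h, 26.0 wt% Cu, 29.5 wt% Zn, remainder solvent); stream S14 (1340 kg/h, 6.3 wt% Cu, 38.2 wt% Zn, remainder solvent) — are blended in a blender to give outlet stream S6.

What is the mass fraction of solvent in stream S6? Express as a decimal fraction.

0.415

Total flow out = 2250 + 2330 + 1340 = 5920 kg/h.
solvent in = 2250×0.300 + 2330×0.445 + 1340×0.555 = 2455.6 kg/h.
solvent mass fraction in S6 = 2455.6/5920 = 0.415.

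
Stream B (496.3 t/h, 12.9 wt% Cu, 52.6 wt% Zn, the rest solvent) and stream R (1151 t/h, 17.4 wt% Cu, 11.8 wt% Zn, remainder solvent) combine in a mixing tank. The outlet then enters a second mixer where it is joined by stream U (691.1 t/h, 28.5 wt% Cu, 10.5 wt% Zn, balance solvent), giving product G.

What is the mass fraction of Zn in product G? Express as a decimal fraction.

Overall, product flow = 2338.4 t/h.
Zn in = 496.3×0.526 + 1151×0.118 + 691.1×0.105 = 469.44 t/h.
Zn fraction in G = 0.201.

0.201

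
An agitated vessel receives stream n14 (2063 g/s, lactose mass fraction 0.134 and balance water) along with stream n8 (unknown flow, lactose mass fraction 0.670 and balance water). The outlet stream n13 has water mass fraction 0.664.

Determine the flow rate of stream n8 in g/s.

1248 g/s

Let n8 be the unknown flow. Total out = 2063 + n8.
water balance: 1786.6 + 0.330·n8 = 0.664·(2063 + n8)
(0.330 − 0.664)·n8 = 0.664×2063 − 1786.6 = -416.73
n8 = -416.73 / -0.334 = 1247.7 g/s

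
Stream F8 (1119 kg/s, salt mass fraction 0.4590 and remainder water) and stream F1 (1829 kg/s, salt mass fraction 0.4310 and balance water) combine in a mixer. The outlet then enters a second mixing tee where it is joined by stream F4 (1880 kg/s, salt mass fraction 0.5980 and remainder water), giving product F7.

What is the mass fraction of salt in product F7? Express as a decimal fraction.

Overall, product flow = 4828 kg/s.
salt in = 1119×0.459 + 1829×0.431 + 1880×0.598 = 2426.2 kg/s.
salt fraction in F7 = 0.5025.

0.5025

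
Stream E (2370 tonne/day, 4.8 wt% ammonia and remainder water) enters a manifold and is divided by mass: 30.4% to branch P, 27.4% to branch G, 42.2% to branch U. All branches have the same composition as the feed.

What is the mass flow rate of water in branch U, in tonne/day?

952.1 tonne/day

Branch U total = 0.422×2370 = 1000.1 tonne/day.
water in U = 0.952×1000.1 = 952.13 tonne/day.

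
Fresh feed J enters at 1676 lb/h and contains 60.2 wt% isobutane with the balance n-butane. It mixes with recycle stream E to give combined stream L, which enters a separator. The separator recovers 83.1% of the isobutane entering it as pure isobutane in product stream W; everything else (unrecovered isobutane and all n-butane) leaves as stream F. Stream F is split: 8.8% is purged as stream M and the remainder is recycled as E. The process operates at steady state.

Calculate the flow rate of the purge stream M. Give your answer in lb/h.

n-butane enters only via J and leaves only via the purge: 1676×0.398 = 0.088×(n-butane in F), and the separator passes all n-butane, so n-butane in L = n-butane in F = 7580.1 lb/h.
isobutane in L: m_A = 1676×0.602 + (1−0.088)·(1−0.831)·m_A, so m_A = 1009/0.8459 = 1192.8 lb/h.
F = (1−0.831)×1192.8 + 7580.1 = 7781.7 lb/h.
Purge M = 0.088×7781.7 = 684.79 lb/h.

684.8 lb/h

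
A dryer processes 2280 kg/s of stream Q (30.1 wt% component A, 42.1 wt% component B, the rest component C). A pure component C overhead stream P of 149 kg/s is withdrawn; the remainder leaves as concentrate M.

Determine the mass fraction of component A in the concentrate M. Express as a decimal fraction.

0.322

component A is not removed: 2280×0.301 = 686.28 kg/s of component A enters M.
Concentrate = 2280 − 149 = 2131 kg/s.
Mass fraction = 686.28/2131 = 0.322.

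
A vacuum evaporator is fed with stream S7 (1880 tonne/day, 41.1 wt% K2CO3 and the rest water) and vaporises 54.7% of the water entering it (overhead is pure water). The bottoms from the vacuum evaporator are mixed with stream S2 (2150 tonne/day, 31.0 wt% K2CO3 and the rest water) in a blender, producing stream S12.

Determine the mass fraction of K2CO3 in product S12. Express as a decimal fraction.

Vapour removed = 0.547×0.589×1880 = 605.7 tonne/day; concentrate = 1274.3 tonne/day.
K2CO3 reaching the mixer = 772.68 (from concentrate) + 2150×0.310 = 1439.2 tonne/day.
Product flow = 1274.3 + 2150 = 3424.3 tonne/day; K2CO3 fraction = 0.4203.

0.4203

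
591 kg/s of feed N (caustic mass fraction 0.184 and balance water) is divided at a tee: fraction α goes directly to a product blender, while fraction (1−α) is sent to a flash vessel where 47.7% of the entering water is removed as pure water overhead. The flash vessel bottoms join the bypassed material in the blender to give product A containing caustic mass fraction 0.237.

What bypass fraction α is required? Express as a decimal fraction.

All 591×0.184 = 108.74 kg/s of caustic reaches A, so A = 108.74/0.237 = 458.84 kg/s and vapour = 132.16 kg/s.
The evaporator receives (1−α)·591 of feed at 0.816 water and removes 0.477 of that water:
0.477×0.816×(1−α)×591 = 132.16
(1−α) = 132.16/230.04 = 0.5745;  α = 0.4255.

0.425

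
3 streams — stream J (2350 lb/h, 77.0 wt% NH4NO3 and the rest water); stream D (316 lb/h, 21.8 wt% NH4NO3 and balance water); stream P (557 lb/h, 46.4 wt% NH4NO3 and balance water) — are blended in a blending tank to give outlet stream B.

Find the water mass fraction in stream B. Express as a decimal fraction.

0.337

Total flow out = 2350 + 316 + 557 = 3223 lb/h.
water in = 2350×0.230 + 316×0.782 + 557×0.536 = 1086.2 lb/h.
water mass fraction in B = 1086.2/3223 = 0.337.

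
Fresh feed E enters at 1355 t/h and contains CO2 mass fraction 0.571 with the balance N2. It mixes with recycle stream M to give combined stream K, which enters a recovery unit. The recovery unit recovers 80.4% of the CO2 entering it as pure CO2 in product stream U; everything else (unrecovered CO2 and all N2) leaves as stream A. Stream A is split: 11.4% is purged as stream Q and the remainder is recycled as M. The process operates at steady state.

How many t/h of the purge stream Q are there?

N2 enters only via E and leaves only via the purge: 1355×0.429 = 0.114×(N2 in A), and the recovery unit passes all N2, so N2 in K = N2 in A = 5099.1 t/h.
CO2 in K: m_A = 1355×0.571 + (1−0.114)·(1−0.804)·m_A, so m_A = 773.7/0.8263 = 936.3 t/h.
A = (1−0.804)×936.3 + 5099.1 = 5282.6 t/h.
Purge Q = 0.114×5282.6 = 602.22 t/h.

602.2 t/h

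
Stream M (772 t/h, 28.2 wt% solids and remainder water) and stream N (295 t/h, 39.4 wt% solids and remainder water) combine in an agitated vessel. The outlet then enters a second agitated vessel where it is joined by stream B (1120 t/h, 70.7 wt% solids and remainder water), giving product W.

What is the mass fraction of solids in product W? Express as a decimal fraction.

Overall, product flow = 2187 t/h.
solids in = 772×0.282 + 295×0.394 + 1120×0.707 = 1125.8 t/h.
solids fraction in W = 0.515.

0.515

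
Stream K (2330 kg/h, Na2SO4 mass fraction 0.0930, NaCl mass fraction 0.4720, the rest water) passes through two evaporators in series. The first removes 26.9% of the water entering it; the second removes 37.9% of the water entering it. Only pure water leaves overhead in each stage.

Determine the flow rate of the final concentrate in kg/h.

1777 kg/h

water in feed = 2330×0.435 = 1013.5 kg/h.
After stage 1: water left = (1−0.269)×1013.5 = 740.91; stream total = 2057.4 kg/h.
After stage 2: water left = (1−0.379)×740.91 = 460.1; final concentrate = 1776.6 kg/h.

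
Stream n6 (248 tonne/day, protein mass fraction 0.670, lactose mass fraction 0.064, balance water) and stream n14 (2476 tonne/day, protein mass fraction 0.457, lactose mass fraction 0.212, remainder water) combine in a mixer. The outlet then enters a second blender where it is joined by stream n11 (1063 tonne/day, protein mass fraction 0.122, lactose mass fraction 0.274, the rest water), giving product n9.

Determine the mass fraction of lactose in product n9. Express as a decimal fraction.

0.220

Overall, product flow = 3787 tonne/day.
lactose in = 248×0.064 + 2476×0.212 + 1063×0.274 = 832.05 tonne/day.
lactose fraction in n9 = 0.220.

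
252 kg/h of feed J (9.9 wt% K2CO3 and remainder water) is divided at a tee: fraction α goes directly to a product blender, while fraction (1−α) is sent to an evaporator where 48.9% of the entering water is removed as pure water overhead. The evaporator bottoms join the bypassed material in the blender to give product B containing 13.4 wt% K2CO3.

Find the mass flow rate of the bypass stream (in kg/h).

All 252×0.099 = 24.948 kg/h of K2CO3 reaches B, so B = 24.948/0.134 = 186.18 kg/h and vapour = 65.821 kg/h.
The evaporator receives (1−α)·252 of feed at 0.901 water and removes 0.489 of that water:
0.489×0.901×(1−α)×252 = 65.821
(1−α) = 65.821/111.03 = 0.5928;  α = 0.4072.
Bypass flow = 0.4072×252 = 102.61 kg/h.

102.6 kg/h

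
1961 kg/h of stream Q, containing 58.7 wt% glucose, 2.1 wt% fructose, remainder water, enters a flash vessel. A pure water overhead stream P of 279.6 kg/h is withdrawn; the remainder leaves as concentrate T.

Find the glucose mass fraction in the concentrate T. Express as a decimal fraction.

0.685

glucose is not removed: 1961×0.587 = 1151.1 kg/h of glucose enters T.
Concentrate = 1961 − 279.6 = 1681.4 kg/h.
Mass fraction = 1151.1/1681.4 = 0.685.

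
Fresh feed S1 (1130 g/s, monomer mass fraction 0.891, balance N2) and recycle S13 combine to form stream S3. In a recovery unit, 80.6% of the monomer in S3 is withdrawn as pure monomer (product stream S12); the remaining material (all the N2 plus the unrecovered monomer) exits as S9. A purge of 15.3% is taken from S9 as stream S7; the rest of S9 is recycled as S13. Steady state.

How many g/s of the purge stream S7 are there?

N2 enters only via S1 and leaves only via the purge: 1130×0.109 = 0.153×(N2 in S9), and the recovery unit passes all N2, so N2 in S3 = N2 in S9 = 805.03 g/s.
monomer in S3: m_A = 1130×0.891 + (1−0.153)·(1−0.806)·m_A, so m_A = 1006.8/0.8357 = 1204.8 g/s.
S9 = (1−0.806)×1204.8 + 805.03 = 1038.8 g/s.
Purge S7 = 0.153×1038.8 = 158.93 g/s.

158.9 g/s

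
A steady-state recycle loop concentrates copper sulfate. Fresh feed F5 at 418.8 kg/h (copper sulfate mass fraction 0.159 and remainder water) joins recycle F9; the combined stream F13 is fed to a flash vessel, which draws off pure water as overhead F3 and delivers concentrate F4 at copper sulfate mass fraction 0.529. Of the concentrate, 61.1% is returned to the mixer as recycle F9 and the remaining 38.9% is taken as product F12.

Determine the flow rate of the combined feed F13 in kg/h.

616.5 kg/h

Overall copper sulfate balance (none leaves overhead): copper sulfate in fresh feed = copper sulfate in product, i.e. 418.8×0.159 = (1−0.611)·F4·0.529.
F4 = 66.589/(0.529×0.389) = 323.59 kg/h.
Recycle F9 = 0.611×323.59 = 197.72 kg/h.
Combined feed F13 = 418.8 + 197.72 = 616.52 kg/h.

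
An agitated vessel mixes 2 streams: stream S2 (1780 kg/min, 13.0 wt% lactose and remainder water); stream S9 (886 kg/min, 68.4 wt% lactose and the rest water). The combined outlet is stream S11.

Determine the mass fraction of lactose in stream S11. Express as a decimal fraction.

Total flow out = 1780 + 886 = 2666 kg/min.
lactose in = 1780×0.130 + 886×0.684 = 837.42 kg/min.
lactose mass fraction in S11 = 837.42/2666 = 0.314.

0.314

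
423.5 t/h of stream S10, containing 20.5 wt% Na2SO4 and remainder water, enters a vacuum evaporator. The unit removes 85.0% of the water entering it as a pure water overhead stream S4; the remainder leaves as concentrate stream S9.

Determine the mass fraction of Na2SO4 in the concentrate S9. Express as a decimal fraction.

0.6322

Na2SO4 is not removed: 423.5×0.205 = 86.817 t/h of Na2SO4 enters S9.
water entering = 423.5×0.795 = 336.68 t/h; overhead removed = 0.850×336.68 = 286.18 t/h.
Concentrate = 423.5 − 286.18 = 137.32 t/h.
Mass fraction = 86.817/137.32 = 0.6322.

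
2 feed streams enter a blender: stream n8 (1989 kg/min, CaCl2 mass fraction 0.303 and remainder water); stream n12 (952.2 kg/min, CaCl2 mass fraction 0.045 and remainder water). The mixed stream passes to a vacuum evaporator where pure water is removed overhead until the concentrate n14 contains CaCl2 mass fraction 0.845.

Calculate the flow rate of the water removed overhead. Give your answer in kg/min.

CaCl2 entering = 1989×0.303 + 952.2×0.045 = 645.52 kg/min.
All CaCl2 reports to n14, so n14 = 645.52/0.845 = 763.92 kg/min.
Total feed = 2941.2 kg/min; overhead = 2941.2 − 763.92 = 2177.3 kg/min.

2177 kg/min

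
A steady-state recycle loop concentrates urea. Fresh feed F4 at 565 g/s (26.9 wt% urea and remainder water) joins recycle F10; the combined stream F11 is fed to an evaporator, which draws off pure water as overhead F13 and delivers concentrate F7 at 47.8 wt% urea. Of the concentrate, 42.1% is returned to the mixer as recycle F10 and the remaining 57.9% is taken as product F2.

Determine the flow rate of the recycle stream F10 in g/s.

231.2 g/s

Overall urea balance (none leaves overhead): urea in fresh feed = urea in product, i.e. 565×0.269 = (1−0.421)·F7·0.478.
F7 = 151.99/(0.478×0.579) = 549.15 g/s.
Recycle F10 = 0.421×549.15 = 231.19 g/s.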